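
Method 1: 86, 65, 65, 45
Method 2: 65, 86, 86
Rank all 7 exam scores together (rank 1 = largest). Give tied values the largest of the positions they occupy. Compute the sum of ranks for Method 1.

Sorted (descending): 86, 86, 86, 65, 65, 65, 45
The 3 values of 86 occupy positions 1–3 → each gets rank 3.
The 3 values of 65 occupy positions 4–6 → each gets rank 6.
Method 1 values → pooled ranks: 86→3, 65→6, 65→6, 45→7
Rank sum = 3 + 6 + 6 + 7 = 22

22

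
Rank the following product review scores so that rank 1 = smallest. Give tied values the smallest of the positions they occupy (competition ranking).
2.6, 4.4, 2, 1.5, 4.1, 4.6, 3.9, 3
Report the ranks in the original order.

3, 7, 2, 1, 6, 8, 5, 4

Sorted (ascending): 1.5, 2, 2.6, 3, 3.9, 4.1, 4.4, 4.6
No ties — each value takes its position as its rank.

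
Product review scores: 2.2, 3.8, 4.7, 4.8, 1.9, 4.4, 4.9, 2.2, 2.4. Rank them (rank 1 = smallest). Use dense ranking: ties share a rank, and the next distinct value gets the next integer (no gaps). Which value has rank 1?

1.9

Sorted (ascending): 1.9, 2.2, 2.2, 2.4, 3.8, 4.4, 4.7, 4.8, 4.9
The 2 values of 2.2 share dense rank 2.
Remaining distinct values take the next consecutive integers.
Rank 1 → value 1.9.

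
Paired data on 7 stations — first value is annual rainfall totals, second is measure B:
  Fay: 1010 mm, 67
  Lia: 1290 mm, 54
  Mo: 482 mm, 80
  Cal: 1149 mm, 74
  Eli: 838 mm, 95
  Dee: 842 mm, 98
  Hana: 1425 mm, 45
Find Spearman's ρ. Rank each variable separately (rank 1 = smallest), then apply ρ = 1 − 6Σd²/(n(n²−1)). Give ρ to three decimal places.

-0.821

Ranks of variable 1: 4, 6, 1, 5, 2, 3, 7
Ranks of variable 2: 3, 2, 5, 4, 6, 7, 1
d = r₁ − r₂: 1, 4, -4, 1, -4, -4, 6
d²: 1, 16, 16, 1, 16, 16, 36; Σd² = 102
ρ = 1 − 6·102/(7·48) = 1 − 612/336 = -0.821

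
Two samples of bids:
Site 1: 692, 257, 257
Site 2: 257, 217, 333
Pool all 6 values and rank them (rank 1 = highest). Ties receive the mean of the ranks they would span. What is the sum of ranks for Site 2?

Sorted (descending): 692, 333, 257, 257, 257, 217
The 3 values of 257 occupy positions 3–5 → average rank 4.
Site 2 values → pooled ranks: 257→4, 217→6, 333→2
Rank sum = 4 + 6 + 2 = 12

12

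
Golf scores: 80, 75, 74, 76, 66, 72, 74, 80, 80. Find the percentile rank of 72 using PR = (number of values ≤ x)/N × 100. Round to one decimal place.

N = 9.
Strictly below 72: 1. Equal to 72: 1.
PR = 2/9 × 100 = 22.2

22.2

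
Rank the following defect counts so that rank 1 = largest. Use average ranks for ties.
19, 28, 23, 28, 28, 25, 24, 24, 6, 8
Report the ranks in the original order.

8, 2, 7, 2, 2, 4, 5.5, 5.5, 10, 9

Sorted (descending): 28, 28, 28, 25, 24, 24, 23, 19, 8, 6
The 3 values of 28 occupy positions 1–3 → average rank 2.
The 2 values of 24 occupy positions 5–6 → average rank (5+6)/2 = 5.5.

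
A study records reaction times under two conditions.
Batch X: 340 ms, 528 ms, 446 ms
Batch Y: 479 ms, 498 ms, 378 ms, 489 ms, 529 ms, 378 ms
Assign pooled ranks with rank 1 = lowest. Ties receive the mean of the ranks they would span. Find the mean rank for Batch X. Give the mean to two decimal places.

Sorted (ascending): 340, 378, 378, 446, 479, 489, 498, 528, 529
The 2 values of 378 occupy positions 2–3 → average rank (2+3)/2 = 2.5.
Batch X values → pooled ranks: 340→1, 528→8, 446→4
Mean rank = (1 + 8 + 4) / 3 = 4.33

4.33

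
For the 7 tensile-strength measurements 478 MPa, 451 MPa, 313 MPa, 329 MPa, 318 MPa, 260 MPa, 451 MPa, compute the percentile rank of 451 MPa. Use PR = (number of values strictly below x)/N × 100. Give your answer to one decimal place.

57.1

N = 7.
Strictly below 451: 4. Equal to 451: 2.
PR = 4/7 × 100 = 57.1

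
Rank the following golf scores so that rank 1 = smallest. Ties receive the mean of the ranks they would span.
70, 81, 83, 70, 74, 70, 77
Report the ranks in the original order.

Sorted (ascending): 70, 70, 70, 74, 77, 81, 83
The 3 values of 70 occupy positions 1–3 → average rank 2.

2, 6, 7, 2, 4, 2, 5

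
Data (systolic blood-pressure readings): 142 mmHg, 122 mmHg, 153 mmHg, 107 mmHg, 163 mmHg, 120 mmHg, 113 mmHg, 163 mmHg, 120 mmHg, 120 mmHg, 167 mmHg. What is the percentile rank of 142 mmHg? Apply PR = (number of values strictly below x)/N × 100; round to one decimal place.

54.5

N = 11.
Strictly below 142: 6. Equal to 142: 1.
PR = 6/11 × 100 = 54.5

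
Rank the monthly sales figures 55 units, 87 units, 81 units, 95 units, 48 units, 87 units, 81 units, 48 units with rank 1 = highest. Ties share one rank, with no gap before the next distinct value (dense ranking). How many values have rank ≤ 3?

Sorted (descending): 95, 87, 87, 81, 81, 55, 48, 48
The 2 values of 87 share dense rank 2.
The 2 values of 81 share dense rank 3.
The 2 values of 48 share dense rank 5.
Remaining distinct values take the next consecutive integers.
Ranks ≤ 3: {1, 2, 2, 3, 3} → 5 values.

5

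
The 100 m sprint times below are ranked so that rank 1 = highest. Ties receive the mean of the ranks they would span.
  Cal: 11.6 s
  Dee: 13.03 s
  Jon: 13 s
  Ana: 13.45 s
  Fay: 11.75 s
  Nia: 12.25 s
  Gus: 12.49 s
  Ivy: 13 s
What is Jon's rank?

3.5

Sorted (descending): 13.45, 13.03, 13, 13, 12.49, 12.25, 11.75, 11.6
The 2 values of 13 occupy positions 3–4 → average rank (3+4)/2 = 3.5.
Jon has value 13 s → rank 3.5.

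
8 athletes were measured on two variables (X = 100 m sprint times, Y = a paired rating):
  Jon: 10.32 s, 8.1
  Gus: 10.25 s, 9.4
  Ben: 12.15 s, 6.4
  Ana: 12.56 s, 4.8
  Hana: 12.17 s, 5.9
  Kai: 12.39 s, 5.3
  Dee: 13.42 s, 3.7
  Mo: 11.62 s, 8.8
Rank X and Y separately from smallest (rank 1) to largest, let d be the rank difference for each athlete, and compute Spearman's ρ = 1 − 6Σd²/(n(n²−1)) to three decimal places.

Ranks of variable 1: 2, 1, 4, 7, 5, 6, 8, 3
Ranks of variable 2: 6, 8, 5, 2, 4, 3, 1, 7
d = r₁ − r₂: -4, -7, -1, 5, 1, 3, 7, -4
d²: 16, 49, 1, 25, 1, 9, 49, 16; Σd² = 166
ρ = 1 − 6·166/(8·63) = 1 − 996/504 = -0.976

-0.976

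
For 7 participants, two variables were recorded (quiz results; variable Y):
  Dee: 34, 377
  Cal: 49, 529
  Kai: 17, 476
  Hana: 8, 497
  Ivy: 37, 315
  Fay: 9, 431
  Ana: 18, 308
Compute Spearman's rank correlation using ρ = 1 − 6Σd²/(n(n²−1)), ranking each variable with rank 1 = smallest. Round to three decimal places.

Ranks of variable 1: 5, 7, 3, 1, 6, 2, 4
Ranks of variable 2: 3, 7, 5, 6, 2, 4, 1
d = r₁ − r₂: 2, 0, -2, -5, 4, -2, 3
d²: 4, 0, 4, 25, 16, 4, 9; Σd² = 62
ρ = 1 − 6·62/(7·48) = 1 − 372/336 = -0.107

-0.107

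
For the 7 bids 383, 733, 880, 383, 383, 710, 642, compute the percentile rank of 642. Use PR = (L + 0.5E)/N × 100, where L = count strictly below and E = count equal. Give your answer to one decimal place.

50.0

N = 7.
Strictly below 642: 3. Equal to 642: 1.
PR = (3 + 0.5·1)/7 × 100 = 50.0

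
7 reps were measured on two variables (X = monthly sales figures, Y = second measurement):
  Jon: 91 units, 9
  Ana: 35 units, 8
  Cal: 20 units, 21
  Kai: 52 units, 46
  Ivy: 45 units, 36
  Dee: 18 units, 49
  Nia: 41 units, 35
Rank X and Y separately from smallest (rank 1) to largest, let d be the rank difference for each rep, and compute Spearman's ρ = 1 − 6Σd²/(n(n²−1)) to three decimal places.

Ranks of variable 1: 7, 3, 2, 6, 5, 1, 4
Ranks of variable 2: 2, 1, 3, 6, 5, 7, 4
d = r₁ − r₂: 5, 2, -1, 0, 0, -6, 0
d²: 25, 4, 1, 0, 0, 36, 0; Σd² = 66
ρ = 1 − 6·66/(7·48) = 1 − 396/336 = -0.179

-0.179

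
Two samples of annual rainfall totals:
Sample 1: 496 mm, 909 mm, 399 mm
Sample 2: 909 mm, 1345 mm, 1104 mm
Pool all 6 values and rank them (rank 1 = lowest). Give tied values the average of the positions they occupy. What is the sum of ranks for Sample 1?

6.5

Sorted (ascending): 399, 496, 909, 909, 1104, 1345
The 2 values of 909 occupy positions 3–4 → average rank (3+4)/2 = 3.5.
Sample 1 values → pooled ranks: 496→2, 909→3.5, 399→1
Rank sum = 2 + 3.5 + 1 = 6.5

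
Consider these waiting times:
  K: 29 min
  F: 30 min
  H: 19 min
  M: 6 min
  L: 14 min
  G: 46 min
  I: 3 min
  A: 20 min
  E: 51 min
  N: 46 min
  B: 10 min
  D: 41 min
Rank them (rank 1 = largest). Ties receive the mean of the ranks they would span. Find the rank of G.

Sorted (descending): 51, 46, 46, 41, 30, 29, 20, 19, 14, 10, 6, 3
The 2 values of 46 occupy positions 2–3 → average rank (2+3)/2 = 2.5.
G has value 46 min → rank 2.5.

2.5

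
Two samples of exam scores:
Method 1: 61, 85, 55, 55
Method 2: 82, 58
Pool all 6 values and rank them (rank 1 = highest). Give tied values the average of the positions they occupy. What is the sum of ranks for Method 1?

Sorted (descending): 85, 82, 61, 58, 55, 55
The 2 values of 55 occupy positions 5–6 → average rank (5+6)/2 = 5.5.
Method 1 values → pooled ranks: 61→3, 85→1, 55→5.5, 55→5.5
Rank sum = 3 + 1 + 5.5 + 5.5 = 15

15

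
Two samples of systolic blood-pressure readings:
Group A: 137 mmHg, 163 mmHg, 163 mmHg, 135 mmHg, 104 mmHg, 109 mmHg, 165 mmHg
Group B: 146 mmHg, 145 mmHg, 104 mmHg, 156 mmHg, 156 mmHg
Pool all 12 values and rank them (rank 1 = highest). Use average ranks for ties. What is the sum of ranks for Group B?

33.5

Sorted (descending): 165, 163, 163, 156, 156, 146, 145, 137, 135, 109, 104, 104
The 2 values of 163 occupy positions 2–3 → average rank (2+3)/2 = 2.5.
The 2 values of 156 occupy positions 4–5 → average rank (4+5)/2 = 4.5.
The 2 values of 104 occupy positions 11–12 → average rank (11+12)/2 = 11.5.
Group B values → pooled ranks: 146→6, 145→7, 104→11.5, 156→4.5, 156→4.5
Rank sum = 6 + 7 + 11.5 + 4.5 + 4.5 = 33.5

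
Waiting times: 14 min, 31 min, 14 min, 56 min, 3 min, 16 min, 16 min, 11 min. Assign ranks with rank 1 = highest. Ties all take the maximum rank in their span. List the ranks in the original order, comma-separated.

Sorted (descending): 56, 31, 16, 16, 14, 14, 11, 3
The 2 values of 16 occupy positions 3–4 → each gets rank 4.
The 2 values of 14 occupy positions 5–6 → each gets rank 6.

6, 2, 6, 1, 8, 4, 4, 7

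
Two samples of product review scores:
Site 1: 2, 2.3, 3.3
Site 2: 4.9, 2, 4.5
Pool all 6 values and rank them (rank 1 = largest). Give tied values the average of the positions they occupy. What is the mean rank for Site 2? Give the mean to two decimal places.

2.83

Sorted (descending): 4.9, 4.5, 3.3, 2.3, 2, 2
The 2 values of 2 occupy positions 5–6 → average rank (5+6)/2 = 5.5.
Site 2 values → pooled ranks: 4.9→1, 2→5.5, 4.5→2
Mean rank = (1 + 5.5 + 2) / 3 = 2.83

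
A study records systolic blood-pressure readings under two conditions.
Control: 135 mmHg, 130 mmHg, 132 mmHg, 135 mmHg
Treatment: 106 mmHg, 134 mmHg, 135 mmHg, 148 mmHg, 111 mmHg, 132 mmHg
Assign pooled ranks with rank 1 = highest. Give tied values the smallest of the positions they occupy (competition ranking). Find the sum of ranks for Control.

Sorted (descending): 148, 135, 135, 135, 134, 132, 132, 130, 111, 106
The 3 values of 135 occupy positions 2–4 → each gets rank 2.
The 2 values of 132 occupy positions 6–7 → each gets rank 6.
Control values → pooled ranks: 135→2, 130→8, 132→6, 135→2
Rank sum = 2 + 8 + 6 + 2 = 18

18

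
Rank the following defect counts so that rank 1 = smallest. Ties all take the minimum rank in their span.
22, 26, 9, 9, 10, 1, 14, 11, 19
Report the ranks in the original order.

Sorted (ascending): 1, 9, 9, 10, 11, 14, 19, 22, 26
The 2 values of 9 occupy positions 2–3 → each gets rank 2.

8, 9, 2, 2, 4, 1, 6, 5, 7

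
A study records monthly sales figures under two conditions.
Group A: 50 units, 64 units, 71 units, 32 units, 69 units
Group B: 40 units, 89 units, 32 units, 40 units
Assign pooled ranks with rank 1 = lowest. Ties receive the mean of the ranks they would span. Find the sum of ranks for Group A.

Sorted (ascending): 32, 32, 40, 40, 50, 64, 69, 71, 89
The 2 values of 32 occupy positions 1–2 → average rank (1+2)/2 = 1.5.
The 2 values of 40 occupy positions 3–4 → average rank (3+4)/2 = 3.5.
Group A values → pooled ranks: 50→5, 64→6, 71→8, 32→1.5, 69→7
Rank sum = 5 + 6 + 8 + 1.5 + 7 = 27.5

27.5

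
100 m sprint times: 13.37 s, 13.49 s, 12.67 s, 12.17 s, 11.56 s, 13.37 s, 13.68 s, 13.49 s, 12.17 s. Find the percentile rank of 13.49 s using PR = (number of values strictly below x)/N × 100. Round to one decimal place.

N = 9.
Strictly below 13.49: 6. Equal to 13.49: 2.
PR = 6/9 × 100 = 66.7

66.7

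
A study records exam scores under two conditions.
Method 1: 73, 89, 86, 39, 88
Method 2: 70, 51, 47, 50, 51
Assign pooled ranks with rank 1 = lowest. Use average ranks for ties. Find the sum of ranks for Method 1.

35

Sorted (ascending): 39, 47, 50, 51, 51, 70, 73, 86, 88, 89
The 2 values of 51 occupy positions 4–5 → average rank (4+5)/2 = 4.5.
Method 1 values → pooled ranks: 73→7, 89→10, 86→8, 39→1, 88→9
Rank sum = 7 + 10 + 8 + 1 + 9 = 35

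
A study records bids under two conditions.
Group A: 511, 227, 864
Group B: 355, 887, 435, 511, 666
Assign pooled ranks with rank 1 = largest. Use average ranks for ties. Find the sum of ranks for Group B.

Sorted (descending): 887, 864, 666, 511, 511, 435, 355, 227
The 2 values of 511 occupy positions 4–5 → average rank (4+5)/2 = 4.5.
Group B values → pooled ranks: 355→7, 887→1, 435→6, 511→4.5, 666→3
Rank sum = 7 + 1 + 6 + 4.5 + 3 = 21.5

21.5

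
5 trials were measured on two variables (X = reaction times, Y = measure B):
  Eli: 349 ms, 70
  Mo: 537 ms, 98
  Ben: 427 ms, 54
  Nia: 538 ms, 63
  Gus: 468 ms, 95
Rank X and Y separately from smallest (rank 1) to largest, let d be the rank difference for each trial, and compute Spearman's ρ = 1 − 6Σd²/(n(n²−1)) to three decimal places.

0.200

Ranks of variable 1: 1, 4, 2, 5, 3
Ranks of variable 2: 3, 5, 1, 2, 4
d = r₁ − r₂: -2, -1, 1, 3, -1
d²: 4, 1, 1, 9, 1; Σd² = 16
ρ = 1 − 6·16/(5·24) = 1 − 96/120 = 0.200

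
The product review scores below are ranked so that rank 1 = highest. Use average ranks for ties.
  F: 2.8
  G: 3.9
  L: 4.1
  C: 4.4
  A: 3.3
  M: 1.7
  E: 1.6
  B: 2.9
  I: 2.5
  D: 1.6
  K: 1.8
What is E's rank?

Sorted (descending): 4.4, 4.1, 3.9, 3.3, 2.9, 2.8, 2.5, 1.8, 1.7, 1.6, 1.6
The 2 values of 1.6 occupy positions 10–11 → average rank (10+11)/2 = 10.5.
E has value 1.6 → rank 10.5.

10.5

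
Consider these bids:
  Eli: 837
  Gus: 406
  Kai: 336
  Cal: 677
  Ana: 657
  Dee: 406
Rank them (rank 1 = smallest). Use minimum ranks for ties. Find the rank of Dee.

2

Sorted (ascending): 336, 406, 406, 657, 677, 837
The 2 values of 406 occupy positions 2–3 → each gets rank 2.
Dee has value 406 → rank 2.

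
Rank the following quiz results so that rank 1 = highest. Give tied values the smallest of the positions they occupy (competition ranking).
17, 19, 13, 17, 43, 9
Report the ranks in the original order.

3, 2, 5, 3, 1, 6

Sorted (descending): 43, 19, 17, 17, 13, 9
The 2 values of 17 occupy positions 3–4 → each gets rank 3.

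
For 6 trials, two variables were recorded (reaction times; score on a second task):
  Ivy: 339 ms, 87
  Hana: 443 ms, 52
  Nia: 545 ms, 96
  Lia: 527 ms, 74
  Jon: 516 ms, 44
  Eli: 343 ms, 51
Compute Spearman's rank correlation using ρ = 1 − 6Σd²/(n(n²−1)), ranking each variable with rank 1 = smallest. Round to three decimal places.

Ranks of variable 1: 1, 3, 6, 5, 4, 2
Ranks of variable 2: 5, 3, 6, 4, 1, 2
d = r₁ − r₂: -4, 0, 0, 1, 3, 0
d²: 16, 0, 0, 1, 9, 0; Σd² = 26
ρ = 1 − 6·26/(6·35) = 1 − 156/210 = 0.257

0.257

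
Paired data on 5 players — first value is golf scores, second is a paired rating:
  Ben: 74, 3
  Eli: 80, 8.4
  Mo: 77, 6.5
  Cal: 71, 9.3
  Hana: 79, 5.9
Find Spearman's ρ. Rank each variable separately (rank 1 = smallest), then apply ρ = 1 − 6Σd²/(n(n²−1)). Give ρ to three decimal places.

Ranks of variable 1: 2, 5, 3, 1, 4
Ranks of variable 2: 1, 4, 3, 5, 2
d = r₁ − r₂: 1, 1, 0, -4, 2
d²: 1, 1, 0, 16, 4; Σd² = 22
ρ = 1 − 6·22/(5·24) = 1 − 132/120 = -0.100

-0.100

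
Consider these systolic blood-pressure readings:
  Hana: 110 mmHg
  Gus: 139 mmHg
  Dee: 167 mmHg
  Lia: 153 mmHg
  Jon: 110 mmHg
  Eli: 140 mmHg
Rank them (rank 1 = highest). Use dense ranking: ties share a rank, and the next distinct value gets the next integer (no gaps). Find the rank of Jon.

5

Sorted (descending): 167, 153, 140, 139, 110, 110
The 2 values of 110 share dense rank 5.
Remaining distinct values take the next consecutive integers.
Jon has value 110 mmHg → rank 5.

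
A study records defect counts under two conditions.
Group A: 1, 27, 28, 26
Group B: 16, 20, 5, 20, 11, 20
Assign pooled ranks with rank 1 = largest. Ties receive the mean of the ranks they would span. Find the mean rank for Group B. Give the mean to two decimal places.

6.50

Sorted (descending): 28, 27, 26, 20, 20, 20, 16, 11, 5, 1
The 3 values of 20 occupy positions 4–6 → average rank 5.
Group B values → pooled ranks: 16→7, 20→5, 5→9, 20→5, 11→8, 20→5
Mean rank = (7 + 5 + 9 + 5 + 8 + 5) / 6 = 6.50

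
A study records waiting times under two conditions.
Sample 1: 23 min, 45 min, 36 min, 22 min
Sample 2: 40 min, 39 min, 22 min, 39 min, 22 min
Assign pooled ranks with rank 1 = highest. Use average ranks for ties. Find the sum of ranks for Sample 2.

Sorted (descending): 45, 40, 39, 39, 36, 23, 22, 22, 22
The 2 values of 39 occupy positions 3–4 → average rank (3+4)/2 = 3.5.
The 3 values of 22 occupy positions 7–9 → average rank 8.
Sample 2 values → pooled ranks: 40→2, 39→3.5, 22→8, 39→3.5, 22→8
Rank sum = 2 + 3.5 + 8 + 3.5 + 8 = 25

25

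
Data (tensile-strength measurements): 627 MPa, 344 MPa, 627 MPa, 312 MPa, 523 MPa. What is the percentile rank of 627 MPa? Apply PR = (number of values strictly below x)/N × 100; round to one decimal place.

N = 5.
Strictly below 627: 3. Equal to 627: 2.
PR = 3/5 × 100 = 60.0

60.0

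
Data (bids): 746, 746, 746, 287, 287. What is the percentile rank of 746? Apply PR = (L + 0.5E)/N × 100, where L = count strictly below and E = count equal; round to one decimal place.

70.0

N = 5.
Strictly below 746: 2. Equal to 746: 3.
PR = (2 + 0.5·3)/5 × 100 = 70.0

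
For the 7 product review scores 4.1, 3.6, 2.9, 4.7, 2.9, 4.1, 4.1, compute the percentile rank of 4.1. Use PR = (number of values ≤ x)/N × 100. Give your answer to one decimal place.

N = 7.
Strictly below 4.1: 3. Equal to 4.1: 3.
PR = 6/7 × 100 = 85.7

85.7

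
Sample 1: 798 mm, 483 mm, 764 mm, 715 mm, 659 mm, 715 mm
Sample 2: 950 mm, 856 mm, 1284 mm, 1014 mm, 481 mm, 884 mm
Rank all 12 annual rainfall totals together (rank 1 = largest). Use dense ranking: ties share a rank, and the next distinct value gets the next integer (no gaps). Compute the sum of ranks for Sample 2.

26

Sorted (descending): 1284, 1014, 950, 884, 856, 798, 764, 715, 715, 659, 483, 481
The 2 values of 715 share dense rank 8.
Remaining distinct values take the next consecutive integers.
Sample 2 values → pooled ranks: 950→3, 856→5, 1284→1, 1014→2, 481→11, 884→4
Rank sum = 3 + 5 + 1 + 2 + 11 + 4 = 26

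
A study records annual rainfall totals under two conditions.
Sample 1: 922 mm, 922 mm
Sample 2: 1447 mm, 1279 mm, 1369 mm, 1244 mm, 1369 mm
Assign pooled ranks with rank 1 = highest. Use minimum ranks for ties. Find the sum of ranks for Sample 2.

14

Sorted (descending): 1447, 1369, 1369, 1279, 1244, 922, 922
The 2 values of 1369 occupy positions 2–3 → each gets rank 2.
The 2 values of 922 occupy positions 6–7 → each gets rank 6.
Sample 2 values → pooled ranks: 1447→1, 1279→4, 1369→2, 1244→5, 1369→2
Rank sum = 1 + 4 + 2 + 5 + 2 = 14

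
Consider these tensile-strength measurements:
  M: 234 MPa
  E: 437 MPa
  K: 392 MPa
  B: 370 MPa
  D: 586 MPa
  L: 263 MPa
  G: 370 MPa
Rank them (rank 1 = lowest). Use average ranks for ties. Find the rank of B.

Sorted (ascending): 234, 263, 370, 370, 392, 437, 586
The 2 values of 370 occupy positions 3–4 → average rank (3+4)/2 = 3.5.
B has value 370 MPa → rank 3.5.

3.5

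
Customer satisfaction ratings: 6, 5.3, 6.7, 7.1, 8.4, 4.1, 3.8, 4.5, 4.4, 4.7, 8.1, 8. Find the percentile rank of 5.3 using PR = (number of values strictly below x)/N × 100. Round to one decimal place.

41.7

N = 12.
Strictly below 5.3: 5. Equal to 5.3: 1.
PR = 5/12 × 100 = 41.7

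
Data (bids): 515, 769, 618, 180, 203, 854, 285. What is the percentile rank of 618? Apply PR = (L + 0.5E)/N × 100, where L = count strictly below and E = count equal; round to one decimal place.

64.3

N = 7.
Strictly below 618: 4. Equal to 618: 1.
PR = (4 + 0.5·1)/7 × 100 = 64.3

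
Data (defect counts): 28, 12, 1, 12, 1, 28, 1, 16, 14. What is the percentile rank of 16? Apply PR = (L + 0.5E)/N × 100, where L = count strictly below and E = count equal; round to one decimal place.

N = 9.
Strictly below 16: 6. Equal to 16: 1.
PR = (6 + 0.5·1)/9 × 100 = 72.2

72.2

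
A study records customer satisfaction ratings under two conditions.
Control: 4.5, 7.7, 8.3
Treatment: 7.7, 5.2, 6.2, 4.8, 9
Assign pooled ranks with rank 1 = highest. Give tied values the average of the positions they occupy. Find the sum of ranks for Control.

13.5

Sorted (descending): 9, 8.3, 7.7, 7.7, 6.2, 5.2, 4.8, 4.5
The 2 values of 7.7 occupy positions 3–4 → average rank (3+4)/2 = 3.5.
Control values → pooled ranks: 4.5→8, 7.7→3.5, 8.3→2
Rank sum = 8 + 3.5 + 2 = 13.5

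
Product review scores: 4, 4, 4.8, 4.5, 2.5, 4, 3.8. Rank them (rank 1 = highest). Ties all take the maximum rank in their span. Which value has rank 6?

3.8

Sorted (descending): 4.8, 4.5, 4, 4, 4, 3.8, 2.5
The 3 values of 4 occupy positions 3–5 → each gets rank 5.
Rank 6 → value 3.8.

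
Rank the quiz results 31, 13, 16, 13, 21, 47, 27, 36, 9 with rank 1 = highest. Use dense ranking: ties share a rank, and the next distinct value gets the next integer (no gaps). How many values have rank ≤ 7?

Sorted (descending): 47, 36, 31, 27, 21, 16, 13, 13, 9
The 2 values of 13 share dense rank 7.
Remaining distinct values take the next consecutive integers.
Ranks ≤ 7: {1, 2, 3, 4, 5, 6, 7, 7} → 8 values.

8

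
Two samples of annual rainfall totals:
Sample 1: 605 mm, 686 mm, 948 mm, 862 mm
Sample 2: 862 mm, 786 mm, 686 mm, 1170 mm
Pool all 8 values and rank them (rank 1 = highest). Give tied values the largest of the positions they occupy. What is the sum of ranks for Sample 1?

21

Sorted (descending): 1170, 948, 862, 862, 786, 686, 686, 605
The 2 values of 862 occupy positions 3–4 → each gets rank 4.
The 2 values of 686 occupy positions 6–7 → each gets rank 7.
Sample 1 values → pooled ranks: 605→8, 686→7, 948→2, 862→4
Rank sum = 8 + 7 + 2 + 4 = 21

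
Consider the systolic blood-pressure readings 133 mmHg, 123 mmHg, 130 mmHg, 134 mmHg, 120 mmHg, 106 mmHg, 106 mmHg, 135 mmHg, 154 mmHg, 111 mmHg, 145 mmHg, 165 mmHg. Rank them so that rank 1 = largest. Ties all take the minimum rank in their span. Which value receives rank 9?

Sorted (descending): 165, 154, 145, 135, 134, 133, 130, 123, 120, 111, 106, 106
The 2 values of 106 occupy positions 11–12 → each gets rank 11.
Rank 9 → value 120.

120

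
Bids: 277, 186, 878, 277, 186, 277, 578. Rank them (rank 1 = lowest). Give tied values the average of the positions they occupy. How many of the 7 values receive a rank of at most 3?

Sorted (ascending): 186, 186, 277, 277, 277, 578, 878
The 2 values of 186 occupy positions 1–2 → average rank (1+2)/2 = 1.5.
The 3 values of 277 occupy positions 3–5 → average rank 4.
Ranks ≤ 3: {1.5, 1.5} → 2 values.

2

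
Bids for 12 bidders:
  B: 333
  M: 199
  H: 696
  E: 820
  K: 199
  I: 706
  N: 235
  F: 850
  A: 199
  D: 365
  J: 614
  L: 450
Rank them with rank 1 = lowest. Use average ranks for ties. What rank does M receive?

2

Sorted (ascending): 199, 199, 199, 235, 333, 365, 450, 614, 696, 706, 820, 850
The 3 values of 199 occupy positions 1–3 → average rank 2.
M has value 199 → rank 2.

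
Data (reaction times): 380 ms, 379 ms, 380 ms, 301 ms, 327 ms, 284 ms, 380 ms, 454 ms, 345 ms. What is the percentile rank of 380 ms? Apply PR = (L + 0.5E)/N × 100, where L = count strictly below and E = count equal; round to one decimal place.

72.2

N = 9.
Strictly below 380: 5. Equal to 380: 3.
PR = (5 + 0.5·3)/9 × 100 = 72.2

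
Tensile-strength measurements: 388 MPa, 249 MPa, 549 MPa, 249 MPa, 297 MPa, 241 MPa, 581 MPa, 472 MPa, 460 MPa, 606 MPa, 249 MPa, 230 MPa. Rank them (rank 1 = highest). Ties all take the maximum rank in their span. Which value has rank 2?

Sorted (descending): 606, 581, 549, 472, 460, 388, 297, 249, 249, 249, 241, 230
The 3 values of 249 occupy positions 8–10 → each gets rank 10.
Rank 2 → value 581.

581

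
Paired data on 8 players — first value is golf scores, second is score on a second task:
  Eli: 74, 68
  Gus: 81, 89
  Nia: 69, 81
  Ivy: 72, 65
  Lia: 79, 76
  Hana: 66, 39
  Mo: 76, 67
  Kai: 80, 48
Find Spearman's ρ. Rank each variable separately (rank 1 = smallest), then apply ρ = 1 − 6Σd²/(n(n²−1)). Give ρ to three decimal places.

Ranks of variable 1: 4, 8, 2, 3, 6, 1, 5, 7
Ranks of variable 2: 5, 8, 7, 3, 6, 1, 4, 2
d = r₁ − r₂: -1, 0, -5, 0, 0, 0, 1, 5
d²: 1, 0, 25, 0, 0, 0, 1, 25; Σd² = 52
ρ = 1 − 6·52/(8·63) = 1 − 312/504 = 0.381

0.381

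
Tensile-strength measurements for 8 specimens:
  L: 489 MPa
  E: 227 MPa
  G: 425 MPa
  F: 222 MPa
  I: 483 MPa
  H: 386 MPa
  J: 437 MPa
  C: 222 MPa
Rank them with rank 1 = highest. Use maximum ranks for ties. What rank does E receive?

Sorted (descending): 489, 483, 437, 425, 386, 227, 222, 222
The 2 values of 222 occupy positions 7–8 → each gets rank 8.
E has value 227 MPa → rank 6.

6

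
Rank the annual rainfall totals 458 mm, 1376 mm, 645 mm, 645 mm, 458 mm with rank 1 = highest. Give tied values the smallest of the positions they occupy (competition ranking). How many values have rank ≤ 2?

Sorted (descending): 1376, 645, 645, 458, 458
The 2 values of 645 occupy positions 2–3 → each gets rank 2.
The 2 values of 458 occupy positions 4–5 → each gets rank 4.
Ranks ≤ 2: {1, 2, 2} → 3 values.

3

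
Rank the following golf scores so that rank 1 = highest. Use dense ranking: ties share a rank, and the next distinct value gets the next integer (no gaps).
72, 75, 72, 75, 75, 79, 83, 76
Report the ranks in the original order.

5, 4, 5, 4, 4, 2, 1, 3

Sorted (descending): 83, 79, 76, 75, 75, 75, 72, 72
The 3 values of 75 share dense rank 4.
The 2 values of 72 share dense rank 5.
Remaining distinct values take the next consecutive integers.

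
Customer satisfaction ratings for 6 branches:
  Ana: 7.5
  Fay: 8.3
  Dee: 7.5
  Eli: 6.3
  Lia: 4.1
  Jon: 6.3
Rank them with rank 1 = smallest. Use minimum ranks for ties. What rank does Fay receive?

6

Sorted (ascending): 4.1, 6.3, 6.3, 7.5, 7.5, 8.3
The 2 values of 6.3 occupy positions 2–3 → each gets rank 2.
The 2 values of 7.5 occupy positions 4–5 → each gets rank 4.
Fay has value 8.3 → rank 6.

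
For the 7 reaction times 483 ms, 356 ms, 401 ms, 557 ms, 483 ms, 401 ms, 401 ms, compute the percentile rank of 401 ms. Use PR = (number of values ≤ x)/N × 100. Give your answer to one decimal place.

N = 7.
Strictly below 401: 1. Equal to 401: 3.
PR = 4/7 × 100 = 57.1

57.1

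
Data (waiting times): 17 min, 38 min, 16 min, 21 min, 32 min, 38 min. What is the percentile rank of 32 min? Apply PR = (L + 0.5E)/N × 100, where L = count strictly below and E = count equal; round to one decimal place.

N = 6.
Strictly below 32: 3. Equal to 32: 1.
PR = (3 + 0.5·1)/6 × 100 = 58.3

58.3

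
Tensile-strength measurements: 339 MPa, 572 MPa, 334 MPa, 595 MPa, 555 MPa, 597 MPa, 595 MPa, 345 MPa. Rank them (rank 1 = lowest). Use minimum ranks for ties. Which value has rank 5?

Sorted (ascending): 334, 339, 345, 555, 572, 595, 595, 597
The 2 values of 595 occupy positions 6–7 → each gets rank 6.
Rank 5 → value 572.

572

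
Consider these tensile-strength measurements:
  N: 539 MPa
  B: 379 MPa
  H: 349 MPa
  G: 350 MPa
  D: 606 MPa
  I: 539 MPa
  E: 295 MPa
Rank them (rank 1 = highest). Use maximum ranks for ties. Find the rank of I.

3

Sorted (descending): 606, 539, 539, 379, 350, 349, 295
The 2 values of 539 occupy positions 2–3 → each gets rank 3.
I has value 539 MPa → rank 3.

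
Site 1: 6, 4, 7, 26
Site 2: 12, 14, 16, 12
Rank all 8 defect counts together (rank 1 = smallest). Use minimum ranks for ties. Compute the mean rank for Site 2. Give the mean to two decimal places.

5.25

Sorted (ascending): 4, 6, 7, 12, 12, 14, 16, 26
The 2 values of 12 occupy positions 4–5 → each gets rank 4.
Site 2 values → pooled ranks: 12→4, 14→6, 16→7, 12→4
Mean rank = (4 + 6 + 7 + 4) / 4 = 5.25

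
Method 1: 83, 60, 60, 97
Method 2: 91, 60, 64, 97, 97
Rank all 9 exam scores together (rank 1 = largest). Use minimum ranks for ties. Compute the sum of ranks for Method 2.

19

Sorted (descending): 97, 97, 97, 91, 83, 64, 60, 60, 60
The 3 values of 97 occupy positions 1–3 → each gets rank 1.
The 3 values of 60 occupy positions 7–9 → each gets rank 7.
Method 2 values → pooled ranks: 91→4, 60→7, 64→6, 97→1, 97→1
Rank sum = 4 + 7 + 6 + 1 + 1 = 19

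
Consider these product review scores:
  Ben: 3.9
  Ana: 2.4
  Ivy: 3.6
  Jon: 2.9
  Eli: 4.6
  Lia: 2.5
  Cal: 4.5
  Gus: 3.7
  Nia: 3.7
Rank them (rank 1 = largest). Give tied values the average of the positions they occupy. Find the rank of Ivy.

6

Sorted (descending): 4.6, 4.5, 3.9, 3.7, 3.7, 3.6, 2.9, 2.5, 2.4
The 2 values of 3.7 occupy positions 4–5 → average rank (4+5)/2 = 4.5.
Ivy has value 3.6 → rank 6.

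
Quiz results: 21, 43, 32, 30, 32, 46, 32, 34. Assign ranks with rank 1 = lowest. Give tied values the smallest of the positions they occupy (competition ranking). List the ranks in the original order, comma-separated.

Sorted (ascending): 21, 30, 32, 32, 32, 34, 43, 46
The 3 values of 32 occupy positions 3–5 → each gets rank 3.

1, 7, 3, 2, 3, 8, 3, 6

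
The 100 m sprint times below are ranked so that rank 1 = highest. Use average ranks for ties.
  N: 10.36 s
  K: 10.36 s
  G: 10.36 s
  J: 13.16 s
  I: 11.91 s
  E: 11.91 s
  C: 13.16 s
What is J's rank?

Sorted (descending): 13.16, 13.16, 11.91, 11.91, 10.36, 10.36, 10.36
The 2 values of 13.16 occupy positions 1–2 → average rank (1+2)/2 = 1.5.
The 2 values of 11.91 occupy positions 3–4 → average rank (3+4)/2 = 3.5.
The 3 values of 10.36 occupy positions 5–7 → average rank 6.
J has value 13.16 s → rank 1.5.

1.5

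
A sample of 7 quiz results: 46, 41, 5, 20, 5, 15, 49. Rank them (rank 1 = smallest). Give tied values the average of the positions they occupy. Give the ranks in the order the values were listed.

Sorted (ascending): 5, 5, 15, 20, 41, 46, 49
The 2 values of 5 occupy positions 1–2 → average rank (1+2)/2 = 1.5.

6, 5, 1.5, 4, 1.5, 3, 7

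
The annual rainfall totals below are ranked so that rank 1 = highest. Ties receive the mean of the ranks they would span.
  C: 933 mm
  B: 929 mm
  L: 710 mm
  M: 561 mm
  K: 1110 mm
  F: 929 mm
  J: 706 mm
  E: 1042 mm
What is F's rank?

Sorted (descending): 1110, 1042, 933, 929, 929, 710, 706, 561
The 2 values of 929 occupy positions 4–5 → average rank (4+5)/2 = 4.5.
F has value 929 mm → rank 4.5.

4.5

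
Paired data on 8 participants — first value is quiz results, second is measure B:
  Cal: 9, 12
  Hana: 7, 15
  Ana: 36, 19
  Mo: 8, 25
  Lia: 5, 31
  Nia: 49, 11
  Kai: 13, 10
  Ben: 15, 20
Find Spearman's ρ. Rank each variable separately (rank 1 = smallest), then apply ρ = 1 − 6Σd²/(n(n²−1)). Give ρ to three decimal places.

Ranks of variable 1: 4, 2, 7, 3, 1, 8, 5, 6
Ranks of variable 2: 3, 4, 5, 7, 8, 2, 1, 6
d = r₁ − r₂: 1, -2, 2, -4, -7, 6, 4, 0
d²: 1, 4, 4, 16, 49, 36, 16, 0; Σd² = 126
ρ = 1 − 6·126/(8·63) = 1 − 756/504 = -0.500

-0.500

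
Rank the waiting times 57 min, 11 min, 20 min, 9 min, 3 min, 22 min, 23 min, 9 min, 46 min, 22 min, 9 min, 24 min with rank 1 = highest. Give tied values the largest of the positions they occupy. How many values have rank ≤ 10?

8

Sorted (descending): 57, 46, 24, 23, 22, 22, 20, 11, 9, 9, 9, 3
The 2 values of 22 occupy positions 5–6 → each gets rank 6.
The 3 values of 9 occupy positions 9–11 → each gets rank 11.
Ranks ≤ 10: {1, 2, 3, 4, 6, 6, 7, 8} → 8 values.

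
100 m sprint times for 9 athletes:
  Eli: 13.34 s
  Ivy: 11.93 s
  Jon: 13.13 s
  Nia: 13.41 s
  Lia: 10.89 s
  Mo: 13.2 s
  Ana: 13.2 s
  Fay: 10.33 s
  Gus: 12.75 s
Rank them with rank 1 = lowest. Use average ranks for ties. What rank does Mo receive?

Sorted (ascending): 10.33, 10.89, 11.93, 12.75, 13.13, 13.2, 13.2, 13.34, 13.41
The 2 values of 13.2 occupy positions 6–7 → average rank (6+7)/2 = 6.5.
Mo has value 13.2 s → rank 6.5.

6.5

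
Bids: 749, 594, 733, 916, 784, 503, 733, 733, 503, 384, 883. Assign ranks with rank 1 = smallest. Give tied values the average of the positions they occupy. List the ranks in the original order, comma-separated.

8, 4, 6, 11, 9, 2.5, 6, 6, 2.5, 1, 10

Sorted (ascending): 384, 503, 503, 594, 733, 733, 733, 749, 784, 883, 916
The 2 values of 503 occupy positions 2–3 → average rank (2+3)/2 = 2.5.
The 3 values of 733 occupy positions 5–7 → average rank 6.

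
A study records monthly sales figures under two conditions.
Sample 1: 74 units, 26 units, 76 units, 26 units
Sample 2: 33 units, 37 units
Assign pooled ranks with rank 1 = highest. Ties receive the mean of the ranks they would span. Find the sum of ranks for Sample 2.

7

Sorted (descending): 76, 74, 37, 33, 26, 26
The 2 values of 26 occupy positions 5–6 → average rank (5+6)/2 = 5.5.
Sample 2 values → pooled ranks: 33→4, 37→3
Rank sum = 4 + 3 = 7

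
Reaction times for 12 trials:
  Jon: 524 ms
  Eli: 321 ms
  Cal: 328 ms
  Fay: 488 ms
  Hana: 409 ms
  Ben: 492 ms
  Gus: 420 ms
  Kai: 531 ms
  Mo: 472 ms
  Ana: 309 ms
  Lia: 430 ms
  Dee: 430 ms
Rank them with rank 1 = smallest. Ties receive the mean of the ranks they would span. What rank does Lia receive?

Sorted (ascending): 309, 321, 328, 409, 420, 430, 430, 472, 488, 492, 524, 531
The 2 values of 430 occupy positions 6–7 → average rank (6+7)/2 = 6.5.
Lia has value 430 ms → rank 6.5.

6.5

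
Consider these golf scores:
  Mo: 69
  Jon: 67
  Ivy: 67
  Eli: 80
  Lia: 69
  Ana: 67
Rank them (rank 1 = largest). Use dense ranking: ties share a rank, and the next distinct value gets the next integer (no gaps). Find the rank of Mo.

Sorted (descending): 80, 69, 69, 67, 67, 67
The 2 values of 69 share dense rank 2.
The 3 values of 67 share dense rank 3.
Remaining distinct values take the next consecutive integers.
Mo has value 69 → rank 2.

2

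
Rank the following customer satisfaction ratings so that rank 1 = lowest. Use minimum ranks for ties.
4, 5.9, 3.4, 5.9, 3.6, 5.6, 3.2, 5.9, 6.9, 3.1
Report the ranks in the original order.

5, 7, 3, 7, 4, 6, 2, 7, 10, 1

Sorted (ascending): 3.1, 3.2, 3.4, 3.6, 4, 5.6, 5.9, 5.9, 5.9, 6.9
The 3 values of 5.9 occupy positions 7–9 → each gets rank 7.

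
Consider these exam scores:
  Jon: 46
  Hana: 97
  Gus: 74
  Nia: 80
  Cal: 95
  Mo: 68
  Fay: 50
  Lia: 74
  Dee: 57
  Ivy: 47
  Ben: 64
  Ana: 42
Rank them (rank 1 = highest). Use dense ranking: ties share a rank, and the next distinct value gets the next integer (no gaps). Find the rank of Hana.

1

Sorted (descending): 97, 95, 80, 74, 74, 68, 64, 57, 50, 47, 46, 42
The 2 values of 74 share dense rank 4.
Remaining distinct values take the next consecutive integers.
Hana has value 97 → rank 1.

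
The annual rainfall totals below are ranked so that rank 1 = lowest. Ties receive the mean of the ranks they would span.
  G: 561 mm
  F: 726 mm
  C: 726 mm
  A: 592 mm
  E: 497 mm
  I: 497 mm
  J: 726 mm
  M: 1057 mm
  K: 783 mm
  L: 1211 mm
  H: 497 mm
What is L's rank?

11

Sorted (ascending): 497, 497, 497, 561, 592, 726, 726, 726, 783, 1057, 1211
The 3 values of 497 occupy positions 1–3 → average rank 2.
The 3 values of 726 occupy positions 6–8 → average rank 7.
L has value 1211 mm → rank 11.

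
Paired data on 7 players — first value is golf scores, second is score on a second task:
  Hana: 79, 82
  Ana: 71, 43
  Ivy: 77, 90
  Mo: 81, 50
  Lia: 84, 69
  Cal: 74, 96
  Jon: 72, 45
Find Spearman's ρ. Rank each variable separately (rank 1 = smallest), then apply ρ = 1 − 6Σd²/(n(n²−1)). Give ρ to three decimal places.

Ranks of variable 1: 5, 1, 4, 6, 7, 3, 2
Ranks of variable 2: 5, 1, 6, 3, 4, 7, 2
d = r₁ − r₂: 0, 0, -2, 3, 3, -4, 0
d²: 0, 0, 4, 9, 9, 16, 0; Σd² = 38
ρ = 1 − 6·38/(7·48) = 1 − 228/336 = 0.321

0.321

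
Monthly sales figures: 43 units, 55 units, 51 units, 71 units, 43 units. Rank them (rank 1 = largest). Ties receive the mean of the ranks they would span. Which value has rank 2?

Sorted (descending): 71, 55, 51, 43, 43
The 2 values of 43 occupy positions 4–5 → average rank (4+5)/2 = 4.5.
Rank 2 → value 55.

55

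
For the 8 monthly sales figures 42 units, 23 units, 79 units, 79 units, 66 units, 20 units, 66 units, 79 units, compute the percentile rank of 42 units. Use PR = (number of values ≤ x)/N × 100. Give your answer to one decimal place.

37.5

N = 8.
Strictly below 42: 2. Equal to 42: 1.
PR = 3/8 × 100 = 37.5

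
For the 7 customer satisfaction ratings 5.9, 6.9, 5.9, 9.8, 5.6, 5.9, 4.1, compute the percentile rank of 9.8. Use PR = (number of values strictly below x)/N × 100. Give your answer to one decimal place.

85.7

N = 7.
Strictly below 9.8: 6. Equal to 9.8: 1.
PR = 6/7 × 100 = 85.7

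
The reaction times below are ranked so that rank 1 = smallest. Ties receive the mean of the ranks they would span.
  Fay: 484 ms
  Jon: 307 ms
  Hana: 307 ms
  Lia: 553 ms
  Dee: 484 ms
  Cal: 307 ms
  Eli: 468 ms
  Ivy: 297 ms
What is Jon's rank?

Sorted (ascending): 297, 307, 307, 307, 468, 484, 484, 553
The 3 values of 307 occupy positions 2–4 → average rank 3.
The 2 values of 484 occupy positions 6–7 → average rank (6+7)/2 = 6.5.
Jon has value 307 ms → rank 3.

3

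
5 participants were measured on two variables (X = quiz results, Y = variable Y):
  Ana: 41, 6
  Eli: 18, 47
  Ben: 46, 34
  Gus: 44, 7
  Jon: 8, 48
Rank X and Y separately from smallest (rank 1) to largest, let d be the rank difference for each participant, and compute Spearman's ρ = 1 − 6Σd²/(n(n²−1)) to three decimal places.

Ranks of variable 1: 3, 2, 5, 4, 1
Ranks of variable 2: 1, 4, 3, 2, 5
d = r₁ − r₂: 2, -2, 2, 2, -4
d²: 4, 4, 4, 4, 16; Σd² = 32
ρ = 1 − 6·32/(5·24) = 1 − 192/120 = -0.600

-0.600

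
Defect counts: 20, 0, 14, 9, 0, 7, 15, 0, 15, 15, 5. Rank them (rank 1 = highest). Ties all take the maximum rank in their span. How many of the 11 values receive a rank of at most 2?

Sorted (descending): 20, 15, 15, 15, 14, 9, 7, 5, 0, 0, 0
The 3 values of 15 occupy positions 2–4 → each gets rank 4.
The 3 values of 0 occupy positions 9–11 → each gets rank 11.
Ranks ≤ 2: {1} → 1 value.

1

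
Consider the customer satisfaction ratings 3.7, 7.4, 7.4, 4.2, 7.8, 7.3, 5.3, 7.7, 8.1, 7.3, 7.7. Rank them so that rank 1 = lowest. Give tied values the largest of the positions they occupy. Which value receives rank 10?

Sorted (ascending): 3.7, 4.2, 5.3, 7.3, 7.3, 7.4, 7.4, 7.7, 7.7, 7.8, 8.1
The 2 values of 7.3 occupy positions 4–5 → each gets rank 5.
The 2 values of 7.4 occupy positions 6–7 → each gets rank 7.
The 2 values of 7.7 occupy positions 8–9 → each gets rank 9.
Rank 10 → value 7.8.

7.8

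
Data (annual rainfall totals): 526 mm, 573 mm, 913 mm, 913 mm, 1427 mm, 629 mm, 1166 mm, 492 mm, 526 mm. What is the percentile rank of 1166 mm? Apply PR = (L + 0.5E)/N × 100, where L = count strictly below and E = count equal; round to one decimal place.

N = 9.
Strictly below 1166: 7. Equal to 1166: 1.
PR = (7 + 0.5·1)/9 × 100 = 83.3

83.3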